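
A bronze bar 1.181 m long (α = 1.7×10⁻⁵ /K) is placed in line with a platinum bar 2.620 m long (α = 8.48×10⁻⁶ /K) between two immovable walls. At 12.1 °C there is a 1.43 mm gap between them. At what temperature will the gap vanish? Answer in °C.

T = 45.9 °C

α₁L₁ = 2.0077×10⁻⁵ m/K, α₂L₂ = 2.22176×10⁻⁵ m/K → total 4.22946×10⁻⁵ m/K
ΔT = g/(α₁L₁+α₂L₂) = 1.43×10⁻³ / 4.22946×10⁻⁵ = 33.810 K
T = 12.1 + 33.810 = 45.910 °C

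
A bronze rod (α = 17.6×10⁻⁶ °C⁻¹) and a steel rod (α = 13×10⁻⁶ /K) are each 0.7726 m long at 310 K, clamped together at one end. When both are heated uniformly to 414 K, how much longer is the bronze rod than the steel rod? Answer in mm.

0.370 mm

ΔT = 104 K
bronze: ΔL = 17.6×10⁻⁶ × 0.7726 m × 104 = 1.4142×10⁻³ m = 1.4142 mm
steel: ΔL = 13×10⁻⁶ × 0.7726 m × 104 = 1.0446×10⁻³ m = 1.0446 mm
difference = 1.4142 − 1.0446 = 0.3696 mm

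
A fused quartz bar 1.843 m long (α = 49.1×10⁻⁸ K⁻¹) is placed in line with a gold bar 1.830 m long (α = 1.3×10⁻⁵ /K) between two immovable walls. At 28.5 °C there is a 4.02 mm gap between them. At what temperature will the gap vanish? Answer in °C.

T = 191 °C

α₁L₁ = 9.04913×10⁻⁷ m/K, α₂L₂ = 2.379×10⁻⁵ m/K → total 2.4694913×10⁻⁵ m/K
ΔT = g/(α₁L₁+α₂L₂) = 4.02×10⁻³ / 2.4694913×10⁻⁵ = 162.79 K
T = 28.5 + 162.79 = 191.29 °C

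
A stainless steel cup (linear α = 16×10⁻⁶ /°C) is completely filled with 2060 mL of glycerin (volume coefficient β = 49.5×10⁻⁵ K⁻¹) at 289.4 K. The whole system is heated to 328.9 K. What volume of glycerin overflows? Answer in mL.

36.4 mL

The cup also expands: β_container ≈ 3α = 4.8×10⁻⁵ /K
Net overflow = V₀(β_liq − 3α_cont)ΔT
β − 3α = 4.95×10⁻⁴ − 4.8×10⁻⁵ = 4.47×10⁻⁴ /K; ΔT = 39.5 K
ΔV = 2060 × 4.47×10⁻⁴ × 39.5 = 36.4 mL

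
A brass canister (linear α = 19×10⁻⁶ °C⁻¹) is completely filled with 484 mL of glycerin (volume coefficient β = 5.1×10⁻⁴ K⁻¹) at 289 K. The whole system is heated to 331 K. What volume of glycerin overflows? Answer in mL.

The canister also expands: β_container ≈ 3α = 5.7×10⁻⁵ /K
Net overflow = V₀(β_liq − 3α_cont)ΔT
β − 3α = 5.10×10⁻⁴ − 5.7×10⁻⁵ = 4.53×10⁻⁴ /K; ΔT = 42 K
ΔV = 484 × 4.53×10⁻⁴ × 42 = 9.21 mL

9.21 mL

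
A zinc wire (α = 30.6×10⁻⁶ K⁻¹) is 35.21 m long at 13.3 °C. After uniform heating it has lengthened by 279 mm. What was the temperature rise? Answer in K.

ΔT = 259 K

ΔL = αL₀ΔT ⇒ ΔT = ΔL / (αL₀)
ΔT = 279×10⁻³ m / (30.6×10⁻⁶ × 35.21 m) = 258.95 K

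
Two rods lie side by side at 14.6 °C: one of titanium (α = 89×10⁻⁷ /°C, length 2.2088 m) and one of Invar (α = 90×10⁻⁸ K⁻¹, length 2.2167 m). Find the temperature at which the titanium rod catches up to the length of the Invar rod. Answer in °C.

T = 461.9 °C

L₁(1 + α₁ΔT) = L₂(1 + α₂ΔT) ⇒ ΔT = (L₂ − L₁)/(α₁L₁ − α₂L₂)
L₂ − L₁ = 2.2167 − 2.2088 = 7.90×10⁻³ m
α₁L₁ − α₂L₂ = 89×10⁻⁷×2.2088 − 90×10⁻⁸×2.2167 = 1.766329×10⁻⁵ m/K
ΔT = 7.90×10⁻³ / 1.766329×10⁻⁵ = 447.255 K
T = 14.6 + 447.255 = 461.855 °C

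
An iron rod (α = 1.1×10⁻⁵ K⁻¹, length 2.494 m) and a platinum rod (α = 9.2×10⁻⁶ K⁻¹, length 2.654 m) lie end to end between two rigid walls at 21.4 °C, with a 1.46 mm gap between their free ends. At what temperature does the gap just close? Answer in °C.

α₁L₁ = 2.7434×10⁻⁵ m/K, α₂L₂ = 2.44168×10⁻⁵ m/K → total 5.18508×10⁻⁵ m/K
ΔT = g/(α₁L₁+α₂L₂) = 1.46×10⁻³ / 5.18508×10⁻⁵ = 28.158 K
T = 21.4 + 28.158 = 49.558 °C

T = 49.6 °C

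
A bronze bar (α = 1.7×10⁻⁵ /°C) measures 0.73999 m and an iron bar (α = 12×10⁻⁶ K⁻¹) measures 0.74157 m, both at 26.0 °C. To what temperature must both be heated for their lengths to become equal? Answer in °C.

L₁(1 + α₁ΔT) = L₂(1 + α₂ΔT) ⇒ ΔT = (L₂ − L₁)/(α₁L₁ − α₂L₂)
L₂ − L₁ = 0.74157 − 0.73999 = 1.58×10⁻³ m
α₁L₁ − α₂L₂ = 1.7×10⁻⁵×0.73999 − 12×10⁻⁶×0.74157 = 3.68099×10⁻⁶ m/K
ΔT = 1.58×10⁻³ / 3.68099×10⁻⁶ = 429.232 K
T = 26.0 + 429.232 = 455.232 °C

T = 455.2 °C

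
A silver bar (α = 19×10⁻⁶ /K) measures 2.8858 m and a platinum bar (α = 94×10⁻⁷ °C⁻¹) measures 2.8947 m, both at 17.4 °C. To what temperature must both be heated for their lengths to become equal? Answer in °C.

T = 339.6 °C

Equal length when α₁L₁ΔT − α₂L₂ΔT = L₂ − L₁ = 8.90×10⁻³ m
α₁L₁ = 5.48302×10⁻⁵, α₂L₂ = 2.721018×10⁻⁵ → Δ(αL) = 2.762002×10⁻⁵ m/K
ΔT = 8.90×10⁻³ / 2.762002×10⁻⁵ = 322.230 K, so T = 17.4 + 322.230 = 339.630 °C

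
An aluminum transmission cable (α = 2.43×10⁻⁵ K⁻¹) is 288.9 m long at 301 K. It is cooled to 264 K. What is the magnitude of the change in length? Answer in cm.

|ΔT| = |264 − 301| = 37 K
ΔL = αL₀ΔT = (2.43×10⁻⁵)(288.9)(37) = 2.60×10⁻¹ m

ΔL = 26.0 cm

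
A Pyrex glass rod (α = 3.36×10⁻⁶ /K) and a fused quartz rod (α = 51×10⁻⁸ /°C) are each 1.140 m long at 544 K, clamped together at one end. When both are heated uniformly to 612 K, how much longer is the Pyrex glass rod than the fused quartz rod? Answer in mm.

0.221 mm

ΔT = 68 K
Pyrex glass: ΔL = 3.36×10⁻⁶ × 1.140 m × 68 = 2.6047×10⁻⁴ m = 0.26047 mm
fused quartz: ΔL = 51×10⁻⁸ × 1.140 m × 68 = 3.9535×10⁻⁵ m = 0.039535 mm
difference = 0.26047 − 0.039535 = 0.220935 mm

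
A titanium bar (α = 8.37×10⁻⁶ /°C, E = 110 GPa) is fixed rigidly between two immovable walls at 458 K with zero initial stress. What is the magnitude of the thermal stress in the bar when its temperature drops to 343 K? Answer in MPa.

σ = 106 MPa

Fully constrained: the free strain ε = αΔT is blocked, so σ = Eε = EαΔT.
|ΔT| = 115 K
σ = 110×10⁹ × 8.37×10⁻⁶ × 115 = 1.06×10⁸ Pa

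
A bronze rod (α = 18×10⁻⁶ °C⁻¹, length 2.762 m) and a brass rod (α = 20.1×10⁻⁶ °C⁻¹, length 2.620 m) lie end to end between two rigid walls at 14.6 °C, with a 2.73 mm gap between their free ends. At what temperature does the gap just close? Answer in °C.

T = 41.3 °C

α₁L₁ = 4.9716×10⁻⁵ m/K, α₂L₂ = 5.2662×10⁻⁵ m/K → total 1.02378×10⁻⁴ m/K
ΔT = g/(α₁L₁+α₂L₂) = 2.73×10⁻³ / 1.02378×10⁻⁴ = 26.666 K
T = 14.6 + 26.666 = 41.266 °C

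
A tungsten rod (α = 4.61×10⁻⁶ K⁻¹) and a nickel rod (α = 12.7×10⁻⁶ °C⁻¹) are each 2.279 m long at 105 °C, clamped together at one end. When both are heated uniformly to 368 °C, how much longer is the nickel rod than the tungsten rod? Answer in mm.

4.85 mm

ΔT = 263 K
tungsten: ΔL = 4.61×10⁻⁶ × 2.279 m × 263 = 2.7631×10⁻³ m = 2.7631 mm
nickel: ΔL = 12.7×10⁻⁶ × 2.279 m × 263 = 7.6121×10⁻³ m = 7.6121 mm
difference = 7.6121 − 2.7631 = 4.8490 mm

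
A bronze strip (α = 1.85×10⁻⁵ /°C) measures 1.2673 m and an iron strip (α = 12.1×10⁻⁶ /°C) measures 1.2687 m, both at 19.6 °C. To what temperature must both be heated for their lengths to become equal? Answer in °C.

L₁(1 + α₁ΔT) = L₂(1 + α₂ΔT) ⇒ ΔT = (L₂ − L₁)/(α₁L₁ − α₂L₂)
L₂ − L₁ = 1.2687 − 1.2673 = 1.40×10⁻³ m
α₁L₁ − α₂L₂ = 1.85×10⁻⁵×1.2673 − 12.1×10⁻⁶×1.2687 = 8.09378×10⁻⁶ m/K
ΔT = 1.40×10⁻³ / 8.09378×10⁻⁶ = 172.972 K
T = 19.6 + 172.972 = 192.572 °C

T = 192.6 °C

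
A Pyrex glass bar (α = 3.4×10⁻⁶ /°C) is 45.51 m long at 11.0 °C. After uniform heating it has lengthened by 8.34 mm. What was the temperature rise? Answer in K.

ΔT = 53.9 K

ΔL = αL₀ΔT ⇒ ΔT = ΔL / (αL₀)
ΔT = 8.34×10⁻³ m / (3.4×10⁻⁶ × 45.51 m) = 53.899 K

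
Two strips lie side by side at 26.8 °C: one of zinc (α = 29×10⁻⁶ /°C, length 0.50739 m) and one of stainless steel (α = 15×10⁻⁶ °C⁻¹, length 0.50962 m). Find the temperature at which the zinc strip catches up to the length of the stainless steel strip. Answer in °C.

T = 342.2 °C

L₁(1 + α₁ΔT) = L₂(1 + α₂ΔT) ⇒ ΔT = (L₂ − L₁)/(α₁L₁ − α₂L₂)
L₂ − L₁ = 0.50962 − 0.50739 = 2.23×10⁻³ m
α₁L₁ − α₂L₂ = 29×10⁻⁶×0.50739 − 15×10⁻⁶×0.50962 = 7.07001×10⁻⁶ m/K
ΔT = 2.23×10⁻³ / 7.07001×10⁻⁶ = 315.417 K
T = 26.8 + 315.417 = 342.217 °C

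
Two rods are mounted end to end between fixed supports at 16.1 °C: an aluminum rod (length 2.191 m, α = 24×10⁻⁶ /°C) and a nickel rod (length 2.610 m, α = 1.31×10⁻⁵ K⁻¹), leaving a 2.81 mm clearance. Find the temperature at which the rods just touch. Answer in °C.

Gap closes when ΔL₁ + ΔL₂ = 2.81 mm = 2.81×10⁻³ m
(α₁L₁ + α₂L₂)ΔT = g
α₁L₁ + α₂L₂ = 24×10⁻⁶×2.191 + 1.31×10⁻⁵×2.610 = 8.6775×10⁻⁵ m/K
ΔT = 2.81×10⁻³ / 8.6775×10⁻⁵ = 32.383 K
T = 16.1 + 32.383 = 48.483 °C

T = 48.5 °C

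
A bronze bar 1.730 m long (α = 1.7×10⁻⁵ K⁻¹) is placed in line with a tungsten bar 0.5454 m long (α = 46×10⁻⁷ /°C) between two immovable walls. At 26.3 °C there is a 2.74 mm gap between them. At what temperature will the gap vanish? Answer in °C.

α₁L₁ = 2.941×10⁻⁵ m/K, α₂L₂ = 2.50884×10⁻⁶ m/K → total 3.191884×10⁻⁵ m/K
ΔT = g/(α₁L₁+α₂L₂) = 2.74×10⁻³ / 3.191884×10⁻⁵ = 85.84 K
T = 26.3 + 85.84 = 112.14 °C

T = 112 °C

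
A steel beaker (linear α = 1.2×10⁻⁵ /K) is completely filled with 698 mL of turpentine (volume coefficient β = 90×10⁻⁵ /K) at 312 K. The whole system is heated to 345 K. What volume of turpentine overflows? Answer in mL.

19.9 mL

The beaker also expands: β_container ≈ 3α = 3.6×10⁻⁵ /K
Net overflow = V₀(β_liq − 3α_cont)ΔT
β − 3α = 9.00×10⁻⁴ − 3.6×10⁻⁵ = 8.64×10⁻⁴ /K; ΔT = 33 K
ΔV = 698 × 8.64×10⁻⁴ × 33 = 19.9 mL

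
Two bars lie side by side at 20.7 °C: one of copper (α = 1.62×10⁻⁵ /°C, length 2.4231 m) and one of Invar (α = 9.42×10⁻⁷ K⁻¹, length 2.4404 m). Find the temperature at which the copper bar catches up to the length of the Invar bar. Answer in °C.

T = 488.8 °C

Equal length when α₁L₁ΔT − α₂L₂ΔT = L₂ − L₁ = 1.73×10⁻² m
α₁L₁ = 3.925422×10⁻⁵, α₂L₂ = 2.2988568×10⁻⁶ → Δ(αL) = 3.69553632×10⁻⁵ m/K
ΔT = 1.73×10⁻² / 3.69553632×10⁻⁵ = 468.132 K, so T = 20.7 + 468.132 = 488.832 °C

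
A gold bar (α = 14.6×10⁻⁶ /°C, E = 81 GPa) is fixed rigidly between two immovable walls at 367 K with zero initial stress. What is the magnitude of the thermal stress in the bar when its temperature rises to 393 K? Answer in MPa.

Fully constrained: the free strain ε = αΔT is blocked, so σ = Eε = EαΔT.
|ΔT| = 26 K
σ = 81.0×10⁹ × 14.6×10⁻⁶ × 26 = 3.07×10⁷ Pa

σ = 30.7 MPa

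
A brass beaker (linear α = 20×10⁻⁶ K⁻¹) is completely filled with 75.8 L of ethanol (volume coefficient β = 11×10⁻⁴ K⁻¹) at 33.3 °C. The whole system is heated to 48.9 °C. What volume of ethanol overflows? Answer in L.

The beaker also expands: β_container ≈ 3α = 6.0×10⁻⁵ /K
Net overflow = V₀(β_liq − 3α_cont)ΔT
β − 3α = 1.10×10⁻³ − 6.0×10⁻⁵ = 1.04×10⁻³ /K; ΔT = 15.6 K
ΔV = 75.8 × 1.04×10⁻³ × 15.6 = 1.23 L

1.23 L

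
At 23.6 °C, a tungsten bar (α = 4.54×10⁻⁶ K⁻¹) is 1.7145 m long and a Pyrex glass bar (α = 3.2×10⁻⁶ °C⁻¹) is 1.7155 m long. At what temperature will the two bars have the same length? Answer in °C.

Equal length when α₁L₁ΔT − α₂L₂ΔT = L₂ − L₁ = 1.00×10⁻³ m
α₁L₁ = 7.78383×10⁻⁶, α₂L₂ = 5.4896×10⁻⁶ → Δ(αL) = 2.29423×10⁻⁶ m/K
ΔT = 1.00×10⁻³ / 2.29423×10⁻⁶ = 435.876 K, so T = 23.6 + 435.876 = 459.476 °C

T = 459.5 °C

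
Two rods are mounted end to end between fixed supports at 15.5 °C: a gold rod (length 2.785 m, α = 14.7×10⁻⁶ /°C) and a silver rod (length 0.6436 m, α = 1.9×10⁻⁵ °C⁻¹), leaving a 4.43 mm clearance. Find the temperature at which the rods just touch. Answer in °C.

T = 98.8 °C

α₁L₁ = 4.09395×10⁻⁵ m/K, α₂L₂ = 1.22284×10⁻⁵ m/K → total 5.31679×10⁻⁵ m/K
ΔT = g/(α₁L₁+α₂L₂) = 4.43×10⁻³ / 5.31679×10⁻⁵ = 83.321 K
T = 15.5 + 83.321 = 98.821 °C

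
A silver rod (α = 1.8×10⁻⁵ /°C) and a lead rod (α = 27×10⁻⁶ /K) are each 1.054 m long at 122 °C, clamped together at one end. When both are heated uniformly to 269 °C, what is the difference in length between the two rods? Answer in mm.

1.39 mm

ΔT = 147 K
silver: ΔL = 1.8×10⁻⁵ × 1.054 m × 147 = 2.7889×10⁻³ m = 2.7889 mm
lead: ΔL = 27×10⁻⁶ × 1.054 m × 147 = 4.1833×10⁻³ m = 4.1833 mm
difference = 4.1833 − 2.7889 = 1.3944 mm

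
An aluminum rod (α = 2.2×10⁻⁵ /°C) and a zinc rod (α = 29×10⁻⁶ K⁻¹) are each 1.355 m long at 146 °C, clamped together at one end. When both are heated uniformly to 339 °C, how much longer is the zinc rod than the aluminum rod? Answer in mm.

ΔT = 193 K
aluminum: ΔL = 2.2×10⁻⁵ × 1.355 m × 193 = 5.7533×10⁻³ m = 5.7533 mm
zinc: ΔL = 29×10⁻⁶ × 1.355 m × 193 = 7.5839×10⁻³ m = 7.5839 mm
difference = 7.5839 − 5.7533 = 1.8306 mm

1.83 mm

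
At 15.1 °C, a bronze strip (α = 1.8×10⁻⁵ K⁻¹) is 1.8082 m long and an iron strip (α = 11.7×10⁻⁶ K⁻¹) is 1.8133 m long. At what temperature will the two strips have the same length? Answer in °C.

T = 465.2 °C

L₁(1 + α₁ΔT) = L₂(1 + α₂ΔT) ⇒ ΔT = (L₂ − L₁)/(α₁L₁ − α₂L₂)
L₂ − L₁ = 1.8133 − 1.8082 = 5.10×10⁻³ m
α₁L₁ − α₂L₂ = 1.8×10⁻⁵×1.8082 − 11.7×10⁻⁶×1.8133 = 1.133199×10⁻⁵ m/K
ΔT = 5.10×10⁻³ / 1.133199×10⁻⁵ = 450.053 K
T = 15.1 + 450.053 = 465.153 °C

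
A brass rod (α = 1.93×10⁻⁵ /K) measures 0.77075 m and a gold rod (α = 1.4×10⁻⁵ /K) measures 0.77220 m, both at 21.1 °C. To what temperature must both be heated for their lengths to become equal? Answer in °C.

L₁(1 + α₁ΔT) = L₂(1 + α₂ΔT) ⇒ ΔT = (L₂ − L₁)/(α₁L₁ − α₂L₂)
L₂ − L₁ = 0.77220 − 0.77075 = 1.45×10⁻³ m
α₁L₁ − α₂L₂ = 1.93×10⁻⁵×0.77075 − 1.4×10⁻⁵×0.77220 = 4.064675×10⁻⁶ m/K
ΔT = 1.45×10⁻³ / 4.064675×10⁻⁶ = 356.732 K
T = 21.1 + 356.732 = 377.832 °C

T = 377.8 °C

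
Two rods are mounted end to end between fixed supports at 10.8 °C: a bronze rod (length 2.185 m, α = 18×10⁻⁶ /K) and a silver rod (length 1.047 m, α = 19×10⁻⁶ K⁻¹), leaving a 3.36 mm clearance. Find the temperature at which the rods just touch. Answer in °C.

T = 67.5 °C

α₁L₁ = 3.933×10⁻⁵ m/K, α₂L₂ = 1.9893×10⁻⁵ m/K → total 5.9223×10⁻⁵ m/K
ΔT = g/(α₁L₁+α₂L₂) = 3.36×10⁻³ / 5.9223×10⁻⁵ = 56.735 K
T = 10.8 + 56.735 = 67.535 °C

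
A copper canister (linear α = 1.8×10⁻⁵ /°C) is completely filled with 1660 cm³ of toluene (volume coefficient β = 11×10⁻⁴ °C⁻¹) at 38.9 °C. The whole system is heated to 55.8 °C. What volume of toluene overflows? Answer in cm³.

29.3 cm³

The canister also expands: β_container ≈ 3α = 5.4×10⁻⁵ /K
Net overflow = V₀(β_liq − 3α_cont)ΔT
β − 3α = 1.10×10⁻³ − 5.4×10⁻⁵ = 1.046×10⁻³ /K; ΔT = 16.9 K
ΔV = 1660 × 1.046×10⁻³ × 16.9 = 29.3 cm³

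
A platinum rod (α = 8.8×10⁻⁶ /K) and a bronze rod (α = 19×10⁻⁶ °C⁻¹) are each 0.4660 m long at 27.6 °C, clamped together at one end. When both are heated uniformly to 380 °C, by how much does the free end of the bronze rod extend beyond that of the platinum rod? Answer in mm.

1.68 mm

ΔT = 352.4 K
platinum: ΔL = 8.8×10⁻⁶ × 0.4660 m × 352.4 = 1.4451×10⁻³ m = 1.4451 mm
bronze: ΔL = 19×10⁻⁶ × 0.4660 m × 352.4 = 3.1201×10⁻³ m = 3.1201 mm
difference = 3.1201 − 1.4451 = 1.6750 mm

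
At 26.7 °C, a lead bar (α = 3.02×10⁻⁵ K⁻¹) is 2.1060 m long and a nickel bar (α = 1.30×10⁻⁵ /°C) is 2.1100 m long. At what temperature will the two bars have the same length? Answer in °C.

Equal length when α₁L₁ΔT − α₂L₂ΔT = L₂ − L₁ = 4.00×10⁻³ m
α₁L₁ = 6.36012×10⁻⁵, α₂L₂ = 2.743×10⁻⁵ → Δ(αL) = 3.61712×10⁻⁵ m/K
ΔT = 4.00×10⁻³ / 3.61712×10⁻⁵ = 110.585 K, so T = 26.7 + 110.585 = 137.285 °C

T = 137.3 °C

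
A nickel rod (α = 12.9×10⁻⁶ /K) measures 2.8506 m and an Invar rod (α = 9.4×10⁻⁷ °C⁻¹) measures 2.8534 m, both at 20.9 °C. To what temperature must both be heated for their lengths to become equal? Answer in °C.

Equal length when α₁L₁ΔT − α₂L₂ΔT = L₂ − L₁ = 2.80×10⁻³ m
α₁L₁ = 3.677274×10⁻⁵, α₂L₂ = 2.682196×10⁻⁶ → Δ(αL) = 3.4090544×10⁻⁵ m/K
ΔT = 2.80×10⁻³ / 3.4090544×10⁻⁵ = 82.134 K, so T = 20.9 + 82.134 = 103.034 °C

T = 103.0 °C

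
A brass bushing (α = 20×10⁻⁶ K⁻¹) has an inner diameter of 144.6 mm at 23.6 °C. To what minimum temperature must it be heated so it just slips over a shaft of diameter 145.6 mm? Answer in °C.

Required Δd = 145.6 − 144.6 = 1.0 mm
Δd = αd₀ΔT ⇒ ΔT = Δd/(αd₀) = 1.0 / (20×10⁻⁶ × 144.6) = 345.78 K
T_min = 23.6 + 345.78 = 369.38 °C

T = 369 °C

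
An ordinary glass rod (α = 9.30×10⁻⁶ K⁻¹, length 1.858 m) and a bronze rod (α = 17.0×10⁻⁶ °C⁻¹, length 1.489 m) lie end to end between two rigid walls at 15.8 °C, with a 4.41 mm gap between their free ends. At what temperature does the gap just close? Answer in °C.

T = 119 °C

α₁L₁ = 1.72794×10⁻⁵ m/K, α₂L₂ = 2.5313×10⁻⁵ m/K → total 4.25924×10⁻⁵ m/K
ΔT = g/(α₁L₁+α₂L₂) = 4.41×10⁻³ / 4.25924×10⁻⁵ = 103.54 K
T = 15.8 + 103.54 = 119.34 °C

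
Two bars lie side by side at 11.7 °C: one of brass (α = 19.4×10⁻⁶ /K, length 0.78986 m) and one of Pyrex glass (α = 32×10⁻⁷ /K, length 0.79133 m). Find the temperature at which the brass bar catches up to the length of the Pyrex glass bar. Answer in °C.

L₁(1 + α₁ΔT) = L₂(1 + α₂ΔT) ⇒ ΔT = (L₂ − L₁)/(α₁L₁ − α₂L₂)
L₂ − L₁ = 0.79133 − 0.78986 = 1.47×10⁻³ m
α₁L₁ − α₂L₂ = 19.4×10⁻⁶×0.78986 − 32×10⁻⁷×0.79133 = 1.2791028×10⁻⁵ m/K
ΔT = 1.47×10⁻³ / 1.2791028×10⁻⁵ = 114.924 K
T = 11.7 + 114.924 = 126.624 °C

T = 126.6 °C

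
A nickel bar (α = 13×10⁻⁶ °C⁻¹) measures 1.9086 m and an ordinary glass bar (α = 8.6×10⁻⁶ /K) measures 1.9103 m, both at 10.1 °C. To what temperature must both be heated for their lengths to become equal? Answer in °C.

L₁(1 + α₁ΔT) = L₂(1 + α₂ΔT) ⇒ ΔT = (L₂ − L₁)/(α₁L₁ − α₂L₂)
L₂ − L₁ = 1.9103 − 1.9086 = 1.70×10⁻³ m
α₁L₁ − α₂L₂ = 13×10⁻⁶×1.9086 − 8.6×10⁻⁶×1.9103 = 8.38322×10⁻⁶ m/K
ΔT = 1.70×10⁻³ / 8.38322×10⁻⁶ = 202.786 K
T = 10.1 + 202.786 = 212.886 °C

T = 212.9 °C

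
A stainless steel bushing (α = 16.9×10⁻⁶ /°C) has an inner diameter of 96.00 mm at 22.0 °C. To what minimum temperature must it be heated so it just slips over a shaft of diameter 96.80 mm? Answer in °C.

Required Δd = 96.80 − 96.00 = 0.80 mm
Δd = αd₀ΔT ⇒ ΔT = Δd/(αd₀) = 0.80 / (16.9×10⁻⁶ × 96.00) = 493.10 K
T_min = 22.0 + 493.10 = 515.10 °C

T = 515 °C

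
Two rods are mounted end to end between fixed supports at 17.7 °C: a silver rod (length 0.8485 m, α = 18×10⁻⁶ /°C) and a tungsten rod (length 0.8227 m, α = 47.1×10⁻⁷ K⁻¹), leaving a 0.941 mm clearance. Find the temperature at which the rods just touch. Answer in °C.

α₁L₁ = 1.5273×10⁻⁵ m/K, α₂L₂ = 3.874917×10⁻⁶ m/K → total 1.9147917×10⁻⁵ m/K
ΔT = g/(α₁L₁+α₂L₂) = 9.41×10⁻⁴ / 1.9147917×10⁻⁵ = 49.144 K
T = 17.7 + 49.144 = 66.844 °C

T = 66.8 °C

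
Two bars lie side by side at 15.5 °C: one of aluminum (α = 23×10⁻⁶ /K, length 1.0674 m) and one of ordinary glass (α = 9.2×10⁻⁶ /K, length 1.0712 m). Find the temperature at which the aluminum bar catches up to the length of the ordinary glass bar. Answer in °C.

L₁(1 + α₁ΔT) = L₂(1 + α₂ΔT) ⇒ ΔT = (L₂ − L₁)/(α₁L₁ − α₂L₂)
L₂ − L₁ = 1.0712 − 1.0674 = 3.80×10⁻³ m
α₁L₁ − α₂L₂ = 23×10⁻⁶×1.0674 − 9.2×10⁻⁶×1.0712 = 1.469516×10⁻⁵ m/K
ΔT = 3.80×10⁻³ / 1.469516×10⁻⁵ = 258.589 K
T = 15.5 + 258.589 = 274.089 °C

T = 274.1 °C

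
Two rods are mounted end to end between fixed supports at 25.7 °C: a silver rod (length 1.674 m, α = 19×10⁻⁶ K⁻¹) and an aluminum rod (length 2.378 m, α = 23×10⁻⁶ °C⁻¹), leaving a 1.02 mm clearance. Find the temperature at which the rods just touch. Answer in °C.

T = 37.5 °C

Gap closes when ΔL₁ + ΔL₂ = 1.02 mm = 1.02×10⁻³ m
(α₁L₁ + α₂L₂)ΔT = g
α₁L₁ + α₂L₂ = 19×10⁻⁶×1.674 + 23×10⁻⁶×2.378 = 8.65×10⁻⁵ m/K
ΔT = 1.02×10⁻³ / 8.65×10⁻⁵ = 11.792 K
T = 25.7 + 11.792 = 37.492 °C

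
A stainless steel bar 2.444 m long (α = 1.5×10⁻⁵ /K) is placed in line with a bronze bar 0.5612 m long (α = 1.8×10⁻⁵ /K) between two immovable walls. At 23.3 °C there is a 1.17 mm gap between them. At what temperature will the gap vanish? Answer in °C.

Gap closes when ΔL₁ + ΔL₂ = 1.17 mm = 1.17×10⁻³ m
(α₁L₁ + α₂L₂)ΔT = g
α₁L₁ + α₂L₂ = 1.5×10⁻⁵×2.444 + 1.8×10⁻⁵×0.5612 = 4.67616×10⁻⁵ m/K
ΔT = 1.17×10⁻³ / 4.67616×10⁻⁵ = 25.021 K
T = 23.3 + 25.021 = 48.321 °C

T = 48.3 °C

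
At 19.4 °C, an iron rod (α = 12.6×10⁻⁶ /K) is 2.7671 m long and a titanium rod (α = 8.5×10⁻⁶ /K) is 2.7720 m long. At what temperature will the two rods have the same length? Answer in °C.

Equal length when α₁L₁ΔT − α₂L₂ΔT = L₂ − L₁ = 4.90×10⁻³ m
α₁L₁ = 3.486546×10⁻⁵, α₂L₂ = 2.3562×10⁻⁵ → Δ(αL) = 1.130346×10⁻⁵ m/K
ΔT = 4.90×10⁻³ / 1.130346×10⁻⁵ = 433.496 K, so T = 19.4 + 433.496 = 452.896 °C

T = 452.9 °C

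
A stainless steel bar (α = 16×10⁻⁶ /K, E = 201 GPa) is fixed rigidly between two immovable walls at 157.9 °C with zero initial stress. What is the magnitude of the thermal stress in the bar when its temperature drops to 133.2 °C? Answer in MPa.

σ = 79.4 MPa

Fully constrained: the free strain ε = αΔT is blocked, so σ = Eε = EαΔT.
|ΔT| = 24.7 K
σ = 201×10⁹ × 16×10⁻⁶ × 24.7 = 7.94×10⁷ Pa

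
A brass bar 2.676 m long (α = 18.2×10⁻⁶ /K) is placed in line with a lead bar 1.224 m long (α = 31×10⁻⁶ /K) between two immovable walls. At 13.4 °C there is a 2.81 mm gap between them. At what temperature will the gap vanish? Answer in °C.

T = 45.8 °C

α₁L₁ = 4.87032×10⁻⁵ m/K, α₂L₂ = 3.7944×10⁻⁵ m/K → total 8.66472×10⁻⁵ m/K
ΔT = g/(α₁L₁+α₂L₂) = 2.81×10⁻³ / 8.66472×10⁻⁵ = 32.430 K
T = 13.4 + 32.430 = 45.830 °C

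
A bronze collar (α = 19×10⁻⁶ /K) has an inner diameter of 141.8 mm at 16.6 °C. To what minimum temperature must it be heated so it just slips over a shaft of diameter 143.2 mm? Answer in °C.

Required Δd = 143.2 − 141.8 = 1.4 mm
Δd = αd₀ΔT ⇒ ΔT = Δd/(αd₀) = 1.4 / (19×10⁻⁶ × 141.8) = 519.63 K
T_min = 16.6 + 519.63 = 536.23 °C

T = 536 °C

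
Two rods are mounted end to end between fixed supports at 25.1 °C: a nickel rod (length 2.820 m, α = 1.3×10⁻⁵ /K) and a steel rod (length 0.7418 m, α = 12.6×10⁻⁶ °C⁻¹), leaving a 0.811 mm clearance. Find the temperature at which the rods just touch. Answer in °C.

T = 42.7 °C

α₁L₁ = 3.666×10⁻⁵ m/K, α₂L₂ = 9.34668×10⁻⁶ m/K → total 4.600668×10⁻⁵ m/K
ΔT = g/(α₁L₁+α₂L₂) = 8.11×10⁻⁴ / 4.600668×10⁻⁵ = 17.628 K
T = 25.1 + 17.628 = 42.728 °C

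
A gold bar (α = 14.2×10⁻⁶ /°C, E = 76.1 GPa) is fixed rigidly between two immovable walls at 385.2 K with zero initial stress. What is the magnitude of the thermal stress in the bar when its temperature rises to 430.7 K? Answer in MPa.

σ = 49.2 MPa

Fully constrained: the free strain ε = αΔT is blocked, so σ = Eε = EαΔT.
|ΔT| = 45.5 K
σ = 76.1×10⁹ × 14.2×10⁻⁶ × 45.5 = 4.92×10⁷ Pa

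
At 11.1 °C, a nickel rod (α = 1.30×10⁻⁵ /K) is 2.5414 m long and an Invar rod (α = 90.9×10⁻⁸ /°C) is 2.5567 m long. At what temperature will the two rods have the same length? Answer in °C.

T = 509.2 °C

L₁(1 + α₁ΔT) = L₂(1 + α₂ΔT) ⇒ ΔT = (L₂ − L₁)/(α₁L₁ − α₂L₂)
L₂ − L₁ = 2.5567 − 2.5414 = 1.53×10⁻² m
α₁L₁ − α₂L₂ = 1.30×10⁻⁵×2.5414 − 90.9×10⁻⁸×2.5567 = 3.07141597×10⁻⁵ m/K
ΔT = 1.53×10⁻² / 3.07141597×10⁻⁵ = 498.142 K
T = 11.1 + 498.142 = 509.242 °C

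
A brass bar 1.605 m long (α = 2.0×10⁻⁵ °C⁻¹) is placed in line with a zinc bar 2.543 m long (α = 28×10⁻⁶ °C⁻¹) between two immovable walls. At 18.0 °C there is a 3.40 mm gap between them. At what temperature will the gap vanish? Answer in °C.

α₁L₁ = 3.210×10⁻⁵ m/K, α₂L₂ = 7.1204×10⁻⁵ m/K → total 1.03304×10⁻⁴ m/K
ΔT = g/(α₁L₁+α₂L₂) = 3.40×10⁻³ / 1.03304×10⁻⁴ = 32.913 K
T = 18.0 + 32.913 = 50.913 °C

T = 50.9 °C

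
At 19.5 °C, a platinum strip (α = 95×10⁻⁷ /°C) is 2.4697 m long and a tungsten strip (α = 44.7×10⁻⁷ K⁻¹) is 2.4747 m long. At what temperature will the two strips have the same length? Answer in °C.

Equal length when α₁L₁ΔT − α₂L₂ΔT = L₂ − L₁ = 5.00×10⁻³ m
α₁L₁ = 2.346215×10⁻⁵, α₂L₂ = 1.1061909×10⁻⁵ → Δ(αL) = 1.2400241×10⁻⁵ m/K
ΔT = 5.00×10⁻³ / 1.2400241×10⁻⁵ = 403.218 K, so T = 19.5 + 403.218 = 422.718 °C

T = 422.7 °C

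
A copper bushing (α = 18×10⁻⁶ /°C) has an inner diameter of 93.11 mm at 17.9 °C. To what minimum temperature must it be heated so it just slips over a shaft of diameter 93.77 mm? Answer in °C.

T = 412 °C

Required Δd = 93.77 − 93.11 = 0.66 mm
Δd = αd₀ΔT ⇒ ΔT = Δd/(αd₀) = 0.66 / (18×10⁻⁶ × 93.11) = 393.80 K
T_min = 17.9 + 393.80 = 411.70 °C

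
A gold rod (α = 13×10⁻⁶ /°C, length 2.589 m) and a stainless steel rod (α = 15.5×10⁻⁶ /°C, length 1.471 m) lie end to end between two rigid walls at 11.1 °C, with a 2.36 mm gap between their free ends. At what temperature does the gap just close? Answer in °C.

T = 52.9 °C

Gap closes when ΔL₁ + ΔL₂ = 2.36 mm = 2.36×10⁻³ m
(α₁L₁ + α₂L₂)ΔT = g
α₁L₁ + α₂L₂ = 13×10⁻⁶×2.589 + 15.5×10⁻⁶×1.471 = 5.64575×10⁻⁵ m/K
ΔT = 2.36×10⁻³ / 5.64575×10⁻⁵ = 41.801 K
T = 11.1 + 41.801 = 52.901 °C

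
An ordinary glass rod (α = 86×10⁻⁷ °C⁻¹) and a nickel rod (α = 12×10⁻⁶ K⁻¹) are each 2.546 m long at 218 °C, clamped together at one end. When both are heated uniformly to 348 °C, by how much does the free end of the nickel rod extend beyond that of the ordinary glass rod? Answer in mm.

ΔT = 130 K
ordinary glass: ΔL = 86×10⁻⁷ × 2.546 m × 130 = 2.8464×10⁻³ m = 2.8464 mm
nickel: ΔL = 12×10⁻⁶ × 2.546 m × 130 = 3.9718×10⁻³ m = 3.9718 mm
difference = 3.9718 − 2.8464 = 1.1254 mm

1.13 mm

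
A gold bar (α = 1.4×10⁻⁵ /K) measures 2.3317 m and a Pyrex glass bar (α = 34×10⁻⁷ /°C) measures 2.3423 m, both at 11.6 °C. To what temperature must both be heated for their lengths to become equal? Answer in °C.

Equal length when α₁L₁ΔT − α₂L₂ΔT = L₂ − L₁ = 1.06×10⁻² m
α₁L₁ = 3.26438×10⁻⁵, α₂L₂ = 7.96382×10⁻⁶ → Δ(αL) = 2.467998×10⁻⁵ m/K
ΔT = 1.06×10⁻² / 2.467998×10⁻⁵ = 429.498 K, so T = 11.6 + 429.498 = 441.098 °C

T = 441.1 °C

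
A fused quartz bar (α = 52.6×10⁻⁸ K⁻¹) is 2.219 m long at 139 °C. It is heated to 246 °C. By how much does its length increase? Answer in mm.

|ΔT| = |246 − 139| = 107 K
ΔL = αL₀ΔT = (52.6×10⁻⁸)(2.219)(107) = 1.25×10⁻⁴ m

ΔL = 0.125 mm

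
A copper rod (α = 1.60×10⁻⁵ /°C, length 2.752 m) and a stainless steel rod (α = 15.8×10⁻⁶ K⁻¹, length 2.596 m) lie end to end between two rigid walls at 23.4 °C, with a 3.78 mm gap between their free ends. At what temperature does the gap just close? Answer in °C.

Gap closes when ΔL₁ + ΔL₂ = 3.78 mm = 3.78×10⁻³ m
(α₁L₁ + α₂L₂)ΔT = g
α₁L₁ + α₂L₂ = 1.60×10⁻⁵×2.752 + 15.8×10⁻⁶×2.596 = 8.50488×10⁻⁵ m/K
ΔT = 3.78×10⁻³ / 8.50488×10⁻⁵ = 44.445 K
T = 23.4 + 44.445 = 67.845 °C

T = 67.8 °C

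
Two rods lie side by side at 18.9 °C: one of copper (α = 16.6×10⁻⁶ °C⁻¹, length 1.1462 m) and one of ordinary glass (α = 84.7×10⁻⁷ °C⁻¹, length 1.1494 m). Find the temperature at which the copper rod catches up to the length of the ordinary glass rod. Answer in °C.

Equal length when α₁L₁ΔT − α₂L₂ΔT = L₂ − L₁ = 3.20×10⁻³ m
α₁L₁ = 1.902692×10⁻⁵, α₂L₂ = 9.735418×10⁻⁶ → Δ(αL) = 9.291502×10⁻⁶ m/K
ΔT = 3.20×10⁻³ / 9.291502×10⁻⁶ = 344.401 K, so T = 18.9 + 344.401 = 363.301 °C

T = 363.3 °C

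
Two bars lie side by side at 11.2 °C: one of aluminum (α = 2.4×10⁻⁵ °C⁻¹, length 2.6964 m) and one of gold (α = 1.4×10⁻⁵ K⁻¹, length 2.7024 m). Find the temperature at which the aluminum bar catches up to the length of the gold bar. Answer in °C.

L₁(1 + α₁ΔT) = L₂(1 + α₂ΔT) ⇒ ΔT = (L₂ − L₁)/(α₁L₁ − α₂L₂)
L₂ − L₁ = 2.7024 − 2.6964 = 6.00×10⁻³ m
α₁L₁ − α₂L₂ = 2.4×10⁻⁵×2.6964 − 1.4×10⁻⁵×2.7024 = 2.688×10⁻⁵ m/K
ΔT = 6.00×10⁻³ / 2.688×10⁻⁵ = 223.214 K
T = 11.2 + 223.214 = 234.414 °C

T = 234.4 °C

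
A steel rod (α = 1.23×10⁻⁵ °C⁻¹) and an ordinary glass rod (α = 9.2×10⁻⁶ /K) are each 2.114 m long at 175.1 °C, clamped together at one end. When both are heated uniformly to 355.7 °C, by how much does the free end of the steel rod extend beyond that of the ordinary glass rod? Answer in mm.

ΔT = 180.6 K
steel: ΔL = 1.23×10⁻⁵ × 2.114 m × 180.6 = 4.6960×10⁻³ m = 4.6960 mm
ordinary glass: ΔL = 9.2×10⁻⁶ × 2.114 m × 180.6 = 3.5125×10⁻³ m = 3.5125 mm
difference = 4.6960 − 3.5125 = 1.1835 mm

1.18 mm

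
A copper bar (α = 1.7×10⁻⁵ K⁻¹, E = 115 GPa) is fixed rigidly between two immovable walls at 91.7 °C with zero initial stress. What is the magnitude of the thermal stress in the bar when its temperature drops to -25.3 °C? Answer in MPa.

σ = 229 MPa

Fully constrained: the free strain ε = αΔT is blocked, so σ = Eε = EαΔT.
|ΔT| = 117.0 K
σ = 115×10⁹ × 1.7×10⁻⁵ × 117.0 = 2.29×10⁸ Pa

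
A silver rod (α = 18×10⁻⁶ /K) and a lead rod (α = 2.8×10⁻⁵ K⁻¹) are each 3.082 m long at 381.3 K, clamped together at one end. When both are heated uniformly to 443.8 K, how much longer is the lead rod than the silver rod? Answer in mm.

ΔT = 62.5 K
silver: ΔL = 18×10⁻⁶ × 3.082 m × 62.5 = 3.4672×10⁻³ m = 3.4672 mm
lead: ΔL = 2.8×10⁻⁵ × 3.082 m × 62.5 = 5.3935×10⁻³ m = 5.3935 mm
difference = 5.3935 − 3.4672 = 1.9263 mm

1.93 mm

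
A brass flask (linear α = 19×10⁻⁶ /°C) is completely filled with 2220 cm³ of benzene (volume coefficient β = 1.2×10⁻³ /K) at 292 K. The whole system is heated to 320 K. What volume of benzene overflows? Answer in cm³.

71.0 cm³

The flask also expands: β_container ≈ 3α = 5.7×10⁻⁵ /K
Net overflow = V₀(β_liq − 3α_cont)ΔT
β − 3α = 1.20×10⁻³ − 5.7×10⁻⁵ = 1.143×10⁻³ /K; ΔT = 28 K
ΔV = 2220 × 1.143×10⁻³ × 28 = 71.0 cm³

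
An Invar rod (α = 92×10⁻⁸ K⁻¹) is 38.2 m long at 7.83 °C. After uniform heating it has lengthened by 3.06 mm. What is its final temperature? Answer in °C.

T = 94.9 °C

ΔL = αL₀ΔT ⇒ ΔT = ΔL / (αL₀)
ΔT = 3.06×10⁻³ m / (92×10⁻⁸ × 38.2 m) = 87.070 K
T = 7.83 + 87.070 = 94.900 °C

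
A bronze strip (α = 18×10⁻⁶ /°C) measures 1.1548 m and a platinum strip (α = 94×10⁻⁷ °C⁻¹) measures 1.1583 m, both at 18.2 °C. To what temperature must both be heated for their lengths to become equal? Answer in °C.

L₁(1 + α₁ΔT) = L₂(1 + α₂ΔT) ⇒ ΔT = (L₂ − L₁)/(α₁L₁ − α₂L₂)
L₂ − L₁ = 1.1583 − 1.1548 = 3.50×10⁻³ m
α₁L₁ − α₂L₂ = 18×10⁻⁶×1.1548 − 94×10⁻⁷×1.1583 = 9.89838×10⁻⁶ m/K
ΔT = 3.50×10⁻³ / 9.89838×10⁻⁶ = 353.593 K
T = 18.2 + 353.593 = 371.793 °C

T = 371.8 °C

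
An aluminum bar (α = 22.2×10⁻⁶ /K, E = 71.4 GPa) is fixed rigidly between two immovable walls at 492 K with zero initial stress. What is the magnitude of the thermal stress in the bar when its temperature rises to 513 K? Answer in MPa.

Fully constrained: the free strain ε = αΔT is blocked, so σ = Eε = EαΔT.
|ΔT| = 21 K
σ = 71.4×10⁹ × 22.2×10⁻⁶ × 21 = 3.33×10⁷ Pa

σ = 33.3 MPa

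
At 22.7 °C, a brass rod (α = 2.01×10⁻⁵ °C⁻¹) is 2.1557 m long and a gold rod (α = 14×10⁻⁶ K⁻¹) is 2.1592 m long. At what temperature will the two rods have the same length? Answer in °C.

L₁(1 + α₁ΔT) = L₂(1 + α₂ΔT) ⇒ ΔT = (L₂ − L₁)/(α₁L₁ − α₂L₂)
L₂ − L₁ = 2.1592 − 2.1557 = 3.50×10⁻³ m
α₁L₁ − α₂L₂ = 2.01×10⁻⁵×2.1557 − 14×10⁻⁶×2.1592 = 1.310077×10⁻⁵ m/K
ΔT = 3.50×10⁻³ / 1.310077×10⁻⁵ = 267.160 K
T = 22.7 + 267.160 = 289.860 °C

T = 289.9 °C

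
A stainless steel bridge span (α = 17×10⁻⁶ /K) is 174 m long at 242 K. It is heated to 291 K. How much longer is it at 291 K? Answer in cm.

ΔL = 14.5 cm

|ΔT| = |291 − 242| = 49 K
ΔL = αL₀ΔT = (17×10⁻⁶)(174)(49) = 1.45×10⁻¹ m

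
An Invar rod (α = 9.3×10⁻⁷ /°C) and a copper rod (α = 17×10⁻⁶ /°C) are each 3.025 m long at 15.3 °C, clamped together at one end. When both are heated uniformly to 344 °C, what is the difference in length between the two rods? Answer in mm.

ΔT = 328.7 K
Invar: ΔL = 9.3×10⁻⁷ × 3.025 m × 328.7 = 9.2472×10⁻⁴ m = 0.92472 mm
copper: ΔL = 17×10⁻⁶ × 3.025 m × 328.7 = 1.6903×10⁻² m = 16.903 mm
difference = 16.903 − 0.92472 = 15.97828 mm

16.0 mm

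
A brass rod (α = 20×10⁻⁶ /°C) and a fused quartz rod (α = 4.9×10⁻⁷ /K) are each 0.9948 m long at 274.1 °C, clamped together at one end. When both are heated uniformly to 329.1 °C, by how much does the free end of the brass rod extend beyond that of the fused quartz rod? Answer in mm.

1.07 mm

ΔT = 55.0 K
brass: ΔL = 20×10⁻⁶ × 0.9948 m × 55.0 = 1.0943×10⁻³ m = 1.0943 mm
fused quartz: ΔL = 4.9×10⁻⁷ × 0.9948 m × 55.0 = 2.6810×10⁻⁵ m = 0.026810 mm
difference = 1.0943 − 0.026810 = 1.06749 mm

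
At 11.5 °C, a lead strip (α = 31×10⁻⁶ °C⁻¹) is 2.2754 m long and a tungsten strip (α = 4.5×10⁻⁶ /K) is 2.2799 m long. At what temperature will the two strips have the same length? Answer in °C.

Equal length when α₁L₁ΔT − α₂L₂ΔT = L₂ − L₁ = 4.50×10⁻³ m
α₁L₁ = 7.05374×10⁻⁵, α₂L₂ = 1.025955×10⁻⁵ → Δ(αL) = 6.027785×10⁻⁵ m/K
ΔT = 4.50×10⁻³ / 6.027785×10⁻⁵ = 74.6543 K, so T = 11.5 + 74.6543 = 86.1543 °C

T = 86.15 °C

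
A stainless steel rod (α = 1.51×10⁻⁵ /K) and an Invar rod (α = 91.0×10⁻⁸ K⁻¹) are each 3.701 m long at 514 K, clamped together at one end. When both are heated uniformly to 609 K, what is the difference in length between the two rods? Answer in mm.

ΔT = 95 K
stainless steel: ΔL = 1.51×10⁻⁵ × 3.701 m × 95 = 5.3091×10⁻³ m = 5.3091 mm
Invar: ΔL = 91.0×10⁻⁸ × 3.701 m × 95 = 3.1995×10⁻⁴ m = 0.31995 mm
difference = 5.3091 − 0.31995 = 4.98915 mm

4.99 mm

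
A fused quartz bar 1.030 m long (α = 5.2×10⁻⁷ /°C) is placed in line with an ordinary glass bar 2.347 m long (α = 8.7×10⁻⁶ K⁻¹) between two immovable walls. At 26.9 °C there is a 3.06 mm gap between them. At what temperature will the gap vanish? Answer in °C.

T = 173 °C

Gap closes when ΔL₁ + ΔL₂ = 3.06 mm = 3.06×10⁻³ m
(α₁L₁ + α₂L₂)ΔT = g
α₁L₁ + α₂L₂ = 5.2×10⁻⁷×1.030 + 8.7×10⁻⁶×2.347 = 2.09545×10⁻⁵ m/K
ΔT = 3.06×10⁻³ / 2.09545×10⁻⁵ = 146.03 K
T = 26.9 + 146.03 = 172.93 °C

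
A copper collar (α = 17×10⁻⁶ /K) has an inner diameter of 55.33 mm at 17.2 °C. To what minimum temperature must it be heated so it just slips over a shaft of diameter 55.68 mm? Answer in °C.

T = 389 °C

Required Δd = 55.68 − 55.33 = 0.35 mm
Δd = αd₀ΔT ⇒ ΔT = Δd/(αd₀) = 0.35 / (17×10⁻⁶ × 55.33) = 372.10 K
T_min = 17.2 + 372.10 = 389.30 °C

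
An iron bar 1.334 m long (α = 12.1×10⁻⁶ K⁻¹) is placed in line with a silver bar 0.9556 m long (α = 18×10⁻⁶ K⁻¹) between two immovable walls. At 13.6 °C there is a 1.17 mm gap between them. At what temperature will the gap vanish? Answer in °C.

T = 48.7 °C

α₁L₁ = 1.61414×10⁻⁵ m/K, α₂L₂ = 1.72008×10⁻⁵ m/K → total 3.33422×10⁻⁵ m/K
ΔT = g/(α₁L₁+α₂L₂) = 1.17×10⁻³ / 3.33422×10⁻⁵ = 35.091 K
T = 13.6 + 35.091 = 48.691 °C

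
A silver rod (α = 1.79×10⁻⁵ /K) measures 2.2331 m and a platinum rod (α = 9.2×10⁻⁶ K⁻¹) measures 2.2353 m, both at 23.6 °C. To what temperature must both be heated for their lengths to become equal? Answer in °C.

T = 137.0 °C

L₁(1 + α₁ΔT) = L₂(1 + α₂ΔT) ⇒ ΔT = (L₂ − L₁)/(α₁L₁ − α₂L₂)
L₂ − L₁ = 2.2353 − 2.2331 = 2.20×10⁻³ m
α₁L₁ − α₂L₂ = 1.79×10⁻⁵×2.2331 − 9.2×10⁻⁶×2.2353 = 1.940773×10⁻⁵ m/K
ΔT = 2.20×10⁻³ / 1.940773×10⁻⁵ = 113.357 K
T = 23.6 + 113.357 = 136.957 °C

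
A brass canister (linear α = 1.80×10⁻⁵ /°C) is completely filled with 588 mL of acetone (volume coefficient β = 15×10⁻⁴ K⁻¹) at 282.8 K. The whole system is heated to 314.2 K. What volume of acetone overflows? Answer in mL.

The canister also expands: β_container ≈ 3α = 5.4×10⁻⁵ /K
Net overflow = V₀(β_liq − 3α_cont)ΔT
β − 3α = 1.50×10⁻³ − 5.4×10⁻⁵ = 1.446×10⁻³ /K; ΔT = 31.4 K
ΔV = 588 × 1.446×10⁻³ × 31.4 = 26.7 mL

26.7 mL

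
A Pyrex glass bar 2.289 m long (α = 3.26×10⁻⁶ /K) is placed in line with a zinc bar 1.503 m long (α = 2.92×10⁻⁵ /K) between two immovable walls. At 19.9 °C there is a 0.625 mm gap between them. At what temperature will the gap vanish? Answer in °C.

Gap closes when ΔL₁ + ΔL₂ = 0.625 mm = 6.25×10⁻⁴ m
(α₁L₁ + α₂L₂)ΔT = g
α₁L₁ + α₂L₂ = 3.26×10⁻⁶×2.289 + 2.92×10⁻⁵×1.503 = 5.134974×10⁻⁵ m/K
ΔT = 6.25×10⁻⁴ / 5.134974×10⁻⁵ = 12.171 K
T = 19.9 + 12.171 = 32.071 °C

T = 32.1 °C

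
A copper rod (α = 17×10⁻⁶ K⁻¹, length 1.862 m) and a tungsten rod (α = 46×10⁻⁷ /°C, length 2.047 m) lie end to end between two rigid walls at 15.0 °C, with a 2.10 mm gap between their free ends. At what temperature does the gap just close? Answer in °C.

α₁L₁ = 3.1654×10⁻⁵ m/K, α₂L₂ = 9.4162×10⁻⁶ m/K → total 4.10702×10⁻⁵ m/K
ΔT = g/(α₁L₁+α₂L₂) = 2.10×10⁻³ / 4.10702×10⁻⁵ = 51.132 K
T = 15.0 + 51.132 = 66.132 °C

T = 66.1 °C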